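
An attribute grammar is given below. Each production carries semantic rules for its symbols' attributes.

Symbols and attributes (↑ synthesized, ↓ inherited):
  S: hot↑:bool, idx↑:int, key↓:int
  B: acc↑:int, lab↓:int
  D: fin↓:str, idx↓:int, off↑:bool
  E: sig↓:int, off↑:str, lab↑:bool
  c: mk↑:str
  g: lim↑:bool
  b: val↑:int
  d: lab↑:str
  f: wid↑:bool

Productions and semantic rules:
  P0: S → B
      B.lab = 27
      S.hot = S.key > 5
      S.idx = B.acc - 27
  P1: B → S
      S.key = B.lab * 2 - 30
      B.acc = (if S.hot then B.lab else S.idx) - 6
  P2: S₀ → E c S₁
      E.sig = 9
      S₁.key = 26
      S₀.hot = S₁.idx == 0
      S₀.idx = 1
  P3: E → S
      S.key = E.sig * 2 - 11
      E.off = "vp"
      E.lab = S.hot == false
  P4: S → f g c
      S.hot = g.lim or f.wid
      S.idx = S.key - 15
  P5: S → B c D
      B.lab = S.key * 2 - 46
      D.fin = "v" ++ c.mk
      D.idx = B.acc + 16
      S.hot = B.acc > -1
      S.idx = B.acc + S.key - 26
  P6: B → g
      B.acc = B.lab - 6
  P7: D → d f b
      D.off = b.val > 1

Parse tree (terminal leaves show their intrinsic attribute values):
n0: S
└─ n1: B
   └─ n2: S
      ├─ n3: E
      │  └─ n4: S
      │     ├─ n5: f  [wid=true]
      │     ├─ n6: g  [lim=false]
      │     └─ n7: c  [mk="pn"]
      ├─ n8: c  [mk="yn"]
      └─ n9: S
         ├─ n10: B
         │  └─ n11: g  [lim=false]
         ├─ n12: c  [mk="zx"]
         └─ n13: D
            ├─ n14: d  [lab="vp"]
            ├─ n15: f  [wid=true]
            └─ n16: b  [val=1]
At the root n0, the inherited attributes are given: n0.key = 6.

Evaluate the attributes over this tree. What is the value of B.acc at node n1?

21

1. n0.key = 6  [given at root]
2. n1.lab = 27  [27]
3. n2.key = 24  [B.lab * 2 - 30]
4. n3.sig = 9  [9]
5. n4.key = 7  [E.sig * 2 - 11]
6. n5.wid = true  [terminal]
7. n6.lim = false  [terminal]
8. n7.mk = "pn"  [terminal]
9. n4.hot = true  [g.lim or f.wid]
10. n4.idx = -8  [S.key - 15]
11. n3.off = "vp"  ["vp"]
12. n3.lab = false  [S.hot == false]
13. n8.mk = "yn"  [terminal]
14. n9.key = 26  [26]
15. n10.lab = 6  [S.key * 2 - 46]
16. n11.lim = false  [terminal]
17. n10.acc = 0  [B.lab - 6]
18. n12.mk = "zx"  [terminal]
19. n13.fin = "vzx"  ["v" ++ c.mk]
20. n13.idx = 16  [B.acc + 16]
21. n14.lab = "vp"  [terminal]
22. n15.wid = true  [terminal]
23. n16.val = 1  [terminal]
24. n13.off = false  [b.val > 1]
25. n9.hot = true  [B.acc > -1]
26. n9.idx = 0  [B.acc + S.key - 26]
27. n2.hot = true  [S₁.idx == 0]
28. n2.idx = 1  [1]
29. n1.acc = 21  [(if S.hot then B.lab else S.idx) - 6]
30. n0.hot = true  [S.key > 5]
31. n0.idx = -6  [B.acc - 27]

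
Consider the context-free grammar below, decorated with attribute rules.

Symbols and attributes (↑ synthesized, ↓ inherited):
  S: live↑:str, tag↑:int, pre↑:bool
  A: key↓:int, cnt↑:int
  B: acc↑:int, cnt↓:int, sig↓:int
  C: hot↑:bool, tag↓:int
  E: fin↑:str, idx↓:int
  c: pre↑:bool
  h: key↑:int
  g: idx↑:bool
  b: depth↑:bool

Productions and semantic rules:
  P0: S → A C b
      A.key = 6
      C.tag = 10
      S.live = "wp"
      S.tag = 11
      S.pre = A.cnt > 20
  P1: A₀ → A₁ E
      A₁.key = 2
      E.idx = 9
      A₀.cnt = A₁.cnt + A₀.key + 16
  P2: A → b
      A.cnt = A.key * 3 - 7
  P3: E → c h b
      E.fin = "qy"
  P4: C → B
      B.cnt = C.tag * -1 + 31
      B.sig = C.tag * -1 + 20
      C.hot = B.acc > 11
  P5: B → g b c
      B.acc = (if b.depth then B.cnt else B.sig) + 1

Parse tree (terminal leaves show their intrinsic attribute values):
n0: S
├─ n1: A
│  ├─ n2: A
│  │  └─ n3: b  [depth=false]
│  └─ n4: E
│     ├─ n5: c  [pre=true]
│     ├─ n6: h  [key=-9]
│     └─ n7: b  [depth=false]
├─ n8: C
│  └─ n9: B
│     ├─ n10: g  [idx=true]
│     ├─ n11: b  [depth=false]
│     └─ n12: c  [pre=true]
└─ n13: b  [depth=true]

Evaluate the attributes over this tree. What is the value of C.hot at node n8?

false

1. n1.key = 6  [6]
2. n2.key = 2  [2]
3. n3.depth = false  [terminal]
4. n2.cnt = -1  [A.key * 3 - 7]
5. n4.idx = 9  [9]
6. n5.pre = true  [terminal]
7. n6.key = -9  [terminal]
8. n7.depth = false  [terminal]
9. n4.fin = "qy"  ["qy"]
10. n1.cnt = 21  [A₁.cnt + A₀.key + 16]
11. n8.tag = 10  [10]
12. n9.cnt = 21  [C.tag * -1 + 31]
13. n9.sig = 10  [C.tag * -1 + 20]
14. n10.idx = true  [terminal]
15. n11.depth = false  [terminal]
16. n12.pre = true  [terminal]
17. n9.acc = 11  [(if b.depth then B.cnt else B.sig) + 1]
18. n8.hot = false  [B.acc > 11]
19. n13.depth = true  [terminal]
20. n0.live = "wp"  ["wp"]
21. n0.tag = 11  [11]
22. n0.pre = true  [A.cnt > 20]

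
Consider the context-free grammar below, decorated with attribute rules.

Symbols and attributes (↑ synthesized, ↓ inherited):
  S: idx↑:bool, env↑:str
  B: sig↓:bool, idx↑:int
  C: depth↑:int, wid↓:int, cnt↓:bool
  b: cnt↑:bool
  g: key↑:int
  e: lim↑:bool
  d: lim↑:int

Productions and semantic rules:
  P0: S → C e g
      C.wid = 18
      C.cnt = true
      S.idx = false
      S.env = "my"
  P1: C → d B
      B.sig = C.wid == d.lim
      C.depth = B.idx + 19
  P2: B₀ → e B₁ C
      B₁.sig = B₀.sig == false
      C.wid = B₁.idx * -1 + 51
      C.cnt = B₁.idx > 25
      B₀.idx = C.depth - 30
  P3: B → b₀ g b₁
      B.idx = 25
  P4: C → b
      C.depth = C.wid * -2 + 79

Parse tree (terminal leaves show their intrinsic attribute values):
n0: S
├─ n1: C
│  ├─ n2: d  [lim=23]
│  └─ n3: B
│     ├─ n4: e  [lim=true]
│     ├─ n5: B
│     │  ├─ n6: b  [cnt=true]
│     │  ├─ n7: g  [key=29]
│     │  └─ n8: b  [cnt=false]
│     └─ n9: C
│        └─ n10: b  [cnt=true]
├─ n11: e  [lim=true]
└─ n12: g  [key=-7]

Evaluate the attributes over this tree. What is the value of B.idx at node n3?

1. n1.wid = 18  [18]
2. n1.cnt = true  [true]
3. n2.lim = 23  [terminal]
4. n3.sig = false  [C.wid == d.lim]
5. n4.lim = true  [terminal]
6. n5.sig = true  [B₀.sig == false]
7. n6.cnt = true  [terminal]
8. n7.key = 29  [terminal]
9. n8.cnt = false  [terminal]
10. n5.idx = 25  [25]
11. n9.wid = 26  [B₁.idx * -1 + 51]
12. n9.cnt = false  [B₁.idx > 25]
13. n10.cnt = true  [terminal]
14. n9.depth = 27  [C.wid * -2 + 79]
15. n3.idx = -3  [C.depth - 30]
16. n1.depth = 16  [B.idx + 19]
17. n11.lim = true  [terminal]
18. n12.key = -7  [terminal]
19. n0.idx = false  [false]
20. n0.env = "my"  ["my"]

-3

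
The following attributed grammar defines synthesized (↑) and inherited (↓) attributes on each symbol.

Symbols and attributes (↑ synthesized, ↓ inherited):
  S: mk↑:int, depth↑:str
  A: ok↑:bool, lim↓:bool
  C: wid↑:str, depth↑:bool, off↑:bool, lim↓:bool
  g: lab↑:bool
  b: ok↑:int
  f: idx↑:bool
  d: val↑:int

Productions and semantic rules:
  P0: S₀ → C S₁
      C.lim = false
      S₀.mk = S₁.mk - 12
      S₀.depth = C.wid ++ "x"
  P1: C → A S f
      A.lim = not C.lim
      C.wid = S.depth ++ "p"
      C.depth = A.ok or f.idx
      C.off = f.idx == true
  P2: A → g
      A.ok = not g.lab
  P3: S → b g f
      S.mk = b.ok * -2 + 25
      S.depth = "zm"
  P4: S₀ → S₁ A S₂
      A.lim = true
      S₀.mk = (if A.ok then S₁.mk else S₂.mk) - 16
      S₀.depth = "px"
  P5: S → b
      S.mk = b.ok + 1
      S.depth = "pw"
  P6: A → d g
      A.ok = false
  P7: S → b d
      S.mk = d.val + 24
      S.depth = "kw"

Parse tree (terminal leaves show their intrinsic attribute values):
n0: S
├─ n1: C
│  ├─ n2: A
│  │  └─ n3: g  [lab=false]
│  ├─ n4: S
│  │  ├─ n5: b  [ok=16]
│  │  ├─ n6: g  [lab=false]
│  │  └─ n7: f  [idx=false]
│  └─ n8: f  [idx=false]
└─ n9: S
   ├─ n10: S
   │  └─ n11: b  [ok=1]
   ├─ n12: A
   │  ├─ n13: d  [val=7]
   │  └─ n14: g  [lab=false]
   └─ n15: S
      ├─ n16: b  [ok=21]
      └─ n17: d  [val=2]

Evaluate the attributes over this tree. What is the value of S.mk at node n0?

1. n1.lim = false  [false]
2. n2.lim = true  [not C.lim]
3. n3.lab = false  [terminal]
4. n2.ok = true  [not g.lab]
5. n5.ok = 16  [terminal]
6. n6.lab = false  [terminal]
7. n7.idx = false  [terminal]
8. n4.mk = -7  [b.ok * -2 + 25]
9. n4.depth = "zm"  ["zm"]
10. n8.idx = false  [terminal]
11. n1.wid = "zmp"  [S.depth ++ "p"]
12. n1.depth = true  [A.ok or f.idx]
13. n1.off = false  [f.idx == true]
14. n11.ok = 1  [terminal]
15. n10.mk = 2  [b.ok + 1]
16. n10.depth = "pw"  ["pw"]
17. n12.lim = true  [true]
18. n13.val = 7  [terminal]
19. n14.lab = false  [terminal]
20. n12.ok = false  [false]
21. n16.ok = 21  [terminal]
22. n17.val = 2  [terminal]
23. n15.mk = 26  [d.val + 24]
24. n15.depth = "kw"  ["kw"]
25. n9.mk = 10  [(if A.ok then S₁.mk else S₂.mk) - 16]
26. n9.depth = "px"  ["px"]
27. n0.mk = -2  [S₁.mk - 12]
28. n0.depth = "zmpx"  [C.wid ++ "x"]

-2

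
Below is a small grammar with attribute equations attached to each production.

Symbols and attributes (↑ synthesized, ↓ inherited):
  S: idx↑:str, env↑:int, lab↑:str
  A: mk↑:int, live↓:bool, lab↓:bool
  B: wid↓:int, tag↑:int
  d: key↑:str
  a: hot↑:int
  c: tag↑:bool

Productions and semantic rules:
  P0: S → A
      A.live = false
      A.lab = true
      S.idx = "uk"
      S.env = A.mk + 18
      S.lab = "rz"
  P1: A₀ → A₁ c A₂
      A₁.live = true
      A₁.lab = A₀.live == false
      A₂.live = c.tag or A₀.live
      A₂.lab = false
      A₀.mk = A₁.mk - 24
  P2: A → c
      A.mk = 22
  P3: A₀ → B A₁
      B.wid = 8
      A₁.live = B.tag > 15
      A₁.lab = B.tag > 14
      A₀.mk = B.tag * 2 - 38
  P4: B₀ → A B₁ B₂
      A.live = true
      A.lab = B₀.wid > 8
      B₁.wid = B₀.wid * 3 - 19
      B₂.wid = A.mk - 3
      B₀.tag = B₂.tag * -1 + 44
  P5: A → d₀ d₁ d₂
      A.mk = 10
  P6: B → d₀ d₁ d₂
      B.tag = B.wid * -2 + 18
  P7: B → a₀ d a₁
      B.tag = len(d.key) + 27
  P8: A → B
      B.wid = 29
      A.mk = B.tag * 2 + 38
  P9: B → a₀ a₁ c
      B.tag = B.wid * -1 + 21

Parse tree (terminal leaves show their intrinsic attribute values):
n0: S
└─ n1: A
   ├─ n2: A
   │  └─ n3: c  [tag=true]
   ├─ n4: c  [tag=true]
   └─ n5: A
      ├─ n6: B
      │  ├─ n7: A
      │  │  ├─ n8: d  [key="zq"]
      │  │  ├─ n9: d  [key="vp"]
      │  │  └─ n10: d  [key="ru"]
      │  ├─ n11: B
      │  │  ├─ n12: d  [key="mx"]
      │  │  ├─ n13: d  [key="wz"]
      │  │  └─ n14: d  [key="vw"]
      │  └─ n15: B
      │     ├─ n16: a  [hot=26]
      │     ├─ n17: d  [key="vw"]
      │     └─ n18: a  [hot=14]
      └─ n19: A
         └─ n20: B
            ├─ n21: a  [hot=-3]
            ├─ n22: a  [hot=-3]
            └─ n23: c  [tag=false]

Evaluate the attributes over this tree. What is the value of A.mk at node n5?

1. n1.live = false  [false]
2. n1.lab = true  [true]
3. n2.live = true  [true]
4. n2.lab = true  [A₀.live == false]
5. n3.tag = true  [terminal]
6. n2.mk = 22  [22]
7. n4.tag = true  [terminal]
8. n5.live = true  [c.tag or A₀.live]
9. n5.lab = false  [false]
10. n6.wid = 8  [8]
11. n7.live = true  [true]
12. n7.lab = false  [B₀.wid > 8]
13. n8.key = "zq"  [terminal]
14. n9.key = "vp"  [terminal]
15. n10.key = "ru"  [terminal]
16. n7.mk = 10  [10]
17. n11.wid = 5  [B₀.wid * 3 - 19]
18. n12.key = "mx"  [terminal]
19. n13.key = "wz"  [terminal]
20. n14.key = "vw"  [terminal]
21. n11.tag = 8  [B.wid * -2 + 18]
22. n15.wid = 7  [A.mk - 3]
23. n16.hot = 26  [terminal]
24. n17.key = "vw"  [terminal]
25. n18.hot = 14  [terminal]
26. n15.tag = 29  [len(d.key) + 27]
27. n6.tag = 15  [B₂.tag * -1 + 44]
28. n19.live = false  [B.tag > 15]
29. n19.lab = true  [B.tag > 14]
30. n20.wid = 29  [29]
31. n21.hot = -3  [terminal]
32. n22.hot = -3  [terminal]
33. n23.tag = false  [terminal]
34. n20.tag = -8  [B.wid * -1 + 21]
35. n19.mk = 22  [B.tag * 2 + 38]
36. n5.mk = -8  [B.tag * 2 - 38]
37. n1.mk = -2  [A₁.mk - 24]
38. n0.idx = "uk"  ["uk"]
39. n0.env = 16  [A.mk + 18]
40. n0.lab = "rz"  ["rz"]

-8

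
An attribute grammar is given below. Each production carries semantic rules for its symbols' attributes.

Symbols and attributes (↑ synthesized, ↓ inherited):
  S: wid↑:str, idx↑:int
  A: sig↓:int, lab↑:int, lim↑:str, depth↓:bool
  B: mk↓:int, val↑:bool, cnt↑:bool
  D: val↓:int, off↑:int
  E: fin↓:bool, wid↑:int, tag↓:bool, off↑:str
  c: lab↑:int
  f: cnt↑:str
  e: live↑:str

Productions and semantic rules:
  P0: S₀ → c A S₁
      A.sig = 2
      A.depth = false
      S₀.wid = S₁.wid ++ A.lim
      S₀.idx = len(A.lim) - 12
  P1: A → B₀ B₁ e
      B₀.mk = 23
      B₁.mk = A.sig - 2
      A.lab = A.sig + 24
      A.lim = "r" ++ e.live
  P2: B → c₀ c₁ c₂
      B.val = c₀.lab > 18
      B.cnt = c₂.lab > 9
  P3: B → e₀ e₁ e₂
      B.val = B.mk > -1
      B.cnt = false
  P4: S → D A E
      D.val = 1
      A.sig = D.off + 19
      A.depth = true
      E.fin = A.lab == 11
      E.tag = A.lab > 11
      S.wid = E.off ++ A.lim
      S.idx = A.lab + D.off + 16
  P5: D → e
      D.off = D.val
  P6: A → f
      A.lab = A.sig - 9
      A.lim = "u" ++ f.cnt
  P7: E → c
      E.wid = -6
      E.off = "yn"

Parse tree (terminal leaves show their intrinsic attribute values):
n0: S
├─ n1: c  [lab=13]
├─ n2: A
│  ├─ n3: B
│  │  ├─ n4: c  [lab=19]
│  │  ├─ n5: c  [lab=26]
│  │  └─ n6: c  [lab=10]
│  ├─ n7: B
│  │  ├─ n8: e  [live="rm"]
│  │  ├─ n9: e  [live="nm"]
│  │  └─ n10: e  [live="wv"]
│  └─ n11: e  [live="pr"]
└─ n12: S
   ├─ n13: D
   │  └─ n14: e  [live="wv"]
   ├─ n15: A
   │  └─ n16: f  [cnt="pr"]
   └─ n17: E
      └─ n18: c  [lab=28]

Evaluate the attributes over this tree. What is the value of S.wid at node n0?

1. n1.lab = 13  [terminal]
2. n2.sig = 2  [2]
3. n2.depth = false  [false]
4. n3.mk = 23  [23]
5. n4.lab = 19  [terminal]
6. n5.lab = 26  [terminal]
7. n6.lab = 10  [terminal]
8. n3.val = true  [c₀.lab > 18]
9. n3.cnt = true  [c₂.lab > 9]
10. n7.mk = 0  [A.sig - 2]
11. n8.live = "rm"  [terminal]
12. n9.live = "nm"  [terminal]
13. n10.live = "wv"  [terminal]
14. n7.val = true  [B.mk > -1]
15. n7.cnt = false  [false]
16. n11.live = "pr"  [terminal]
17. n2.lab = 26  [A.sig + 24]
18. n2.lim = "rpr"  ["r" ++ e.live]
19. n13.val = 1  [1]
20. n14.live = "wv"  [terminal]
21. n13.off = 1  [D.val]
22. n15.sig = 20  [D.off + 19]
23. n15.depth = true  [true]
24. n16.cnt = "pr"  [terminal]
25. n15.lab = 11  [A.sig - 9]
26. n15.lim = "upr"  ["u" ++ f.cnt]
27. n17.fin = true  [A.lab == 11]
28. n17.tag = false  [A.lab > 11]
29. n18.lab = 28  [terminal]
30. n17.wid = -6  [-6]
31. n17.off = "yn"  ["yn"]
32. n12.wid = "ynupr"  [E.off ++ A.lim]
33. n12.idx = 28  [A.lab + D.off + 16]
34. n0.wid = "ynuprrpr"  [S₁.wid ++ A.lim]
35. n0.idx = -9  [len(A.lim) - 12]

"ynuprrpr"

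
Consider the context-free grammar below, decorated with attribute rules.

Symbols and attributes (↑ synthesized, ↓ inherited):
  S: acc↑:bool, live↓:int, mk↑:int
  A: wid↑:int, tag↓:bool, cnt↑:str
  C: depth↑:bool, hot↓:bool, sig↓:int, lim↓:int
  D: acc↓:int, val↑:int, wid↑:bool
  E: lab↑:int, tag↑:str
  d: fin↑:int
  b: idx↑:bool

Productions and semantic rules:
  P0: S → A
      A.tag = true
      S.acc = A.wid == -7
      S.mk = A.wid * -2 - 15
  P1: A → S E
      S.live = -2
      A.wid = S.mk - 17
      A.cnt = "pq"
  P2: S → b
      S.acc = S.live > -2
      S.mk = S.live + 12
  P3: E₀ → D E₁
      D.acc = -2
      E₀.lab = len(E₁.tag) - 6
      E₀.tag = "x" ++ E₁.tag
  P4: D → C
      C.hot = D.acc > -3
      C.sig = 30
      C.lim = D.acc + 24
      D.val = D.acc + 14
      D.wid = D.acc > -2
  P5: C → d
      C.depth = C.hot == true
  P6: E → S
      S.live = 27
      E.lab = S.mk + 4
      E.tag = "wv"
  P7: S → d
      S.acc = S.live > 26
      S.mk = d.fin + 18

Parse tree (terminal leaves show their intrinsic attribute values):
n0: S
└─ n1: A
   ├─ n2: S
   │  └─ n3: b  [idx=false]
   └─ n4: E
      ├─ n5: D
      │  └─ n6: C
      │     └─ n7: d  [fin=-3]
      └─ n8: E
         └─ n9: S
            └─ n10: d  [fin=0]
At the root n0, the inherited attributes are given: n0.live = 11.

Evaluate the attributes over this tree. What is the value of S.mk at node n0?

1. n0.live = 11  [given at root]
2. n1.tag = true  [true]
3. n2.live = -2  [-2]
4. n3.idx = false  [terminal]
5. n2.acc = false  [S.live > -2]
6. n2.mk = 10  [S.live + 12]
7. n5.acc = -2  [-2]
8. n6.hot = true  [D.acc > -3]
9. n6.sig = 30  [30]
10. n6.lim = 22  [D.acc + 24]
11. n7.fin = -3  [terminal]
12. n6.depth = true  [C.hot == true]
13. n5.val = 12  [D.acc + 14]
14. n5.wid = false  [D.acc > -2]
15. n9.live = 27  [27]
16. n10.fin = 0  [terminal]
17. n9.acc = true  [S.live > 26]
18. n9.mk = 18  [d.fin + 18]
19. n8.lab = 22  [S.mk + 4]
20. n8.tag = "wv"  ["wv"]
21. n4.lab = -4  [len(E₁.tag) - 6]
22. n4.tag = "xwv"  ["x" ++ E₁.tag]
23. n1.wid = -7  [S.mk - 17]
24. n1.cnt = "pq"  ["pq"]
25. n0.acc = true  [A.wid == -7]
26. n0.mk = -1  [A.wid * -2 - 15]

-1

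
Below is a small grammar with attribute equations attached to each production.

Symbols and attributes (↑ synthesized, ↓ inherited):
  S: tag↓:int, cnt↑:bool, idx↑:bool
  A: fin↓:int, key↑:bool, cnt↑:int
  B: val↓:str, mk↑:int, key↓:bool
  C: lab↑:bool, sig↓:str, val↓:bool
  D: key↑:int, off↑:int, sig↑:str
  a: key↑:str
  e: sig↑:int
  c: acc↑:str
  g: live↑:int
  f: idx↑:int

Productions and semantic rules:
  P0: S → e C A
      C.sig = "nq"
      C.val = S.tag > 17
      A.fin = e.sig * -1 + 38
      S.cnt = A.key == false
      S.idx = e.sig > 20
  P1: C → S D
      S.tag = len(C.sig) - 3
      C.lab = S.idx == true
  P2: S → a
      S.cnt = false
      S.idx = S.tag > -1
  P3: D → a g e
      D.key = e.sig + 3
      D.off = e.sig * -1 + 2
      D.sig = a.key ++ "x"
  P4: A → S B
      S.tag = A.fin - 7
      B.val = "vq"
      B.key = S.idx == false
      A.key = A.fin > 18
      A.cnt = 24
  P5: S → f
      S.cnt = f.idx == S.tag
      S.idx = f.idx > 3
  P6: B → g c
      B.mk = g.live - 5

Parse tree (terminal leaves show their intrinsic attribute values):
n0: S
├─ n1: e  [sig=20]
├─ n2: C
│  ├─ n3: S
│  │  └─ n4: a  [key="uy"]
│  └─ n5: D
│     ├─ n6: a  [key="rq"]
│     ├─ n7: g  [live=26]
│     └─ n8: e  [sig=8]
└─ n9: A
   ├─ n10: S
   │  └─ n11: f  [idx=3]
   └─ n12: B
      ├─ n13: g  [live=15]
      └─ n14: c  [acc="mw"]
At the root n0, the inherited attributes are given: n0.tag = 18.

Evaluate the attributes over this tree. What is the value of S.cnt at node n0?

1. n0.tag = 18  [given at root]
2. n1.sig = 20  [terminal]
3. n2.sig = "nq"  ["nq"]
4. n2.val = true  [S.tag > 17]
5. n3.tag = -1  [len(C.sig) - 3]
6. n4.key = "uy"  [terminal]
7. n3.cnt = false  [false]
8. n3.idx = false  [S.tag > -1]
9. n6.key = "rq"  [terminal]
10. n7.live = 26  [terminal]
11. n8.sig = 8  [terminal]
12. n5.key = 11  [e.sig + 3]
13. n5.off = -6  [e.sig * -1 + 2]
14. n5.sig = "rqx"  [a.key ++ "x"]
15. n2.lab = false  [S.idx == true]
16. n9.fin = 18  [e.sig * -1 + 38]
17. n10.tag = 11  [A.fin - 7]
18. n11.idx = 3  [terminal]
19. n10.cnt = false  [f.idx == S.tag]
20. n10.idx = false  [f.idx > 3]
21. n12.val = "vq"  ["vq"]
22. n12.key = true  [S.idx == false]
23. n13.live = 15  [terminal]
24. n14.acc = "mw"  [terminal]
25. n12.mk = 10  [g.live - 5]
26. n9.key = false  [A.fin > 18]
27. n9.cnt = 24  [24]
28. n0.cnt = true  [A.key == false]
29. n0.idx = false  [e.sig > 20]

true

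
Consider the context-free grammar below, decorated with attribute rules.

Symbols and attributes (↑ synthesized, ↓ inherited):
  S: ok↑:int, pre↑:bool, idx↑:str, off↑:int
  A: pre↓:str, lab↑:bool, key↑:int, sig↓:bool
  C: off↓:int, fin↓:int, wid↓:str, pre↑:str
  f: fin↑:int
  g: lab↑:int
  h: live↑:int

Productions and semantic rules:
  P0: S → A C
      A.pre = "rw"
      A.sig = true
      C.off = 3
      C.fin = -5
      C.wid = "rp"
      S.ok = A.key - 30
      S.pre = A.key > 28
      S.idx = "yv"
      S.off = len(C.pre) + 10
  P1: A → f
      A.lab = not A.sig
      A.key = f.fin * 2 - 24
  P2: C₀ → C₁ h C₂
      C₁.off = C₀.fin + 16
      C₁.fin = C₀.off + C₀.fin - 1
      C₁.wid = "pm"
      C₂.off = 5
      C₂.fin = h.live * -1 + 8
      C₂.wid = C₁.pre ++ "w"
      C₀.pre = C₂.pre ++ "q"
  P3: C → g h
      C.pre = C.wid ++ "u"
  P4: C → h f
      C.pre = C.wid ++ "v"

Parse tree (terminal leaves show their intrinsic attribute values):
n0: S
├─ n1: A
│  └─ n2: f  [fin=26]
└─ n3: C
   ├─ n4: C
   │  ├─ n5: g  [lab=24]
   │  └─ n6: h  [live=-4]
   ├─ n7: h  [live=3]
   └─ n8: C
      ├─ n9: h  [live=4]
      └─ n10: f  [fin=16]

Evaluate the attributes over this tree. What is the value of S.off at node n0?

1. n1.pre = "rw"  ["rw"]
2. n1.sig = true  [true]
3. n2.fin = 26  [terminal]
4. n1.lab = false  [not A.sig]
5. n1.key = 28  [f.fin * 2 - 24]
6. n3.off = 3  [3]
7. n3.fin = -5  [-5]
8. n3.wid = "rp"  ["rp"]
9. n4.off = 11  [C₀.fin + 16]
10. n4.fin = -3  [C₀.off + C₀.fin - 1]
11. n4.wid = "pm"  ["pm"]
12. n5.lab = 24  [terminal]
13. n6.live = -4  [terminal]
14. n4.pre = "pmu"  [C.wid ++ "u"]
15. n7.live = 3  [terminal]
16. n8.off = 5  [5]
17. n8.fin = 5  [h.live * -1 + 8]
18. n8.wid = "pmuw"  [C₁.pre ++ "w"]
19. n9.live = 4  [terminal]
20. n10.fin = 16  [terminal]
21. n8.pre = "pmuwv"  [C.wid ++ "v"]
22. n3.pre = "pmuwvq"  [C₂.pre ++ "q"]
23. n0.ok = -2  [A.key - 30]
24. n0.pre = false  [A.key > 28]
25. n0.idx = "yv"  ["yv"]
26. n0.off = 16  [len(C.pre) + 10]

16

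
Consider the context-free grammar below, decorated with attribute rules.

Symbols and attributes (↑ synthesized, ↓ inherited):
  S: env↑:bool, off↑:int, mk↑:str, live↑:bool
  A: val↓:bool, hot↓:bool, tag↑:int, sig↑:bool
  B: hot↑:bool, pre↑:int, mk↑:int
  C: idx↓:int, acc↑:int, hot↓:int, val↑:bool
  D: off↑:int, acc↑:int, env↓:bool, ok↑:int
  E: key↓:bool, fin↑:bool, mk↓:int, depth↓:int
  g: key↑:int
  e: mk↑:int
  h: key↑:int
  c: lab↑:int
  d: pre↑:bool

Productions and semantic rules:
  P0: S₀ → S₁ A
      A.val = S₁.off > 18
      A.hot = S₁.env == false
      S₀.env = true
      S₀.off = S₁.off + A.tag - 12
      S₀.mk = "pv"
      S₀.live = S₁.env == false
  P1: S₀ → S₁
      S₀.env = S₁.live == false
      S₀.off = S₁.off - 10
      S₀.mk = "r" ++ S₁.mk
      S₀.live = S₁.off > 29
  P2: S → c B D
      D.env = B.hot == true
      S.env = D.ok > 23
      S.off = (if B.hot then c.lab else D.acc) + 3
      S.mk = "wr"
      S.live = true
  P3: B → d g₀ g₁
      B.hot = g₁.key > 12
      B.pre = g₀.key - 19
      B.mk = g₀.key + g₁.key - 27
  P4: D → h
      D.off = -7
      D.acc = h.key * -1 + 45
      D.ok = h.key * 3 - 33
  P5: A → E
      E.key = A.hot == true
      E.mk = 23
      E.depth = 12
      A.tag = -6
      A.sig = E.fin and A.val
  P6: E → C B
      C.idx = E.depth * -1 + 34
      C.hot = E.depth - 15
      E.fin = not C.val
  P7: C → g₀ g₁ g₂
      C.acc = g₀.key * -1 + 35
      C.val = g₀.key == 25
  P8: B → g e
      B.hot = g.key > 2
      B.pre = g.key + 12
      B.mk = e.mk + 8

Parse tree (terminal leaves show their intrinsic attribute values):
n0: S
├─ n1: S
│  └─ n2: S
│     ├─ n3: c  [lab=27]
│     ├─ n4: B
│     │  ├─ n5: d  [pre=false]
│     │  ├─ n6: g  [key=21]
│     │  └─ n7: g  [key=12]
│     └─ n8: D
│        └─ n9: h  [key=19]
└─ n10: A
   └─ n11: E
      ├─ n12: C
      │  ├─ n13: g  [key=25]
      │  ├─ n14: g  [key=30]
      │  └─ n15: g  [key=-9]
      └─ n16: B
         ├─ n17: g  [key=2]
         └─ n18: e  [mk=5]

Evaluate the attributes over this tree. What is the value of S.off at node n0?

1. n3.lab = 27  [terminal]
2. n5.pre = false  [terminal]
3. n6.key = 21  [terminal]
4. n7.key = 12  [terminal]
5. n4.hot = false  [g₁.key > 12]
6. n4.pre = 2  [g₀.key - 19]
7. n4.mk = 6  [g₀.key + g₁.key - 27]
8. n8.env = false  [B.hot == true]
9. n9.key = 19  [terminal]
10. n8.off = -7  [-7]
11. n8.acc = 26  [h.key * -1 + 45]
12. n8.ok = 24  [h.key * 3 - 33]
13. n2.env = true  [D.ok > 23]
14. n2.off = 29  [(if B.hot then c.lab else D.acc) + 3]
15. n2.mk = "wr"  ["wr"]
16. n2.live = true  [true]
17. n1.env = false  [S₁.live == false]
18. n1.off = 19  [S₁.off - 10]
19. n1.mk = "rwr"  ["r" ++ S₁.mk]
20. n1.live = false  [S₁.off > 29]
21. n10.val = true  [S₁.off > 18]
22. n10.hot = true  [S₁.env == false]
23. n11.key = true  [A.hot == true]
24. n11.mk = 23  [23]
25. n11.depth = 12  [12]
26. n12.idx = 22  [E.depth * -1 + 34]
27. n12.hot = -3  [E.depth - 15]
28. n13.key = 25  [terminal]
29. n14.key = 30  [terminal]
30. n15.key = -9  [terminal]
31. n12.acc = 10  [g₀.key * -1 + 35]
32. n12.val = true  [g₀.key == 25]
33. n17.key = 2  [terminal]
34. n18.mk = 5  [terminal]
35. n16.hot = false  [g.key > 2]
36. n16.pre = 14  [g.key + 12]
37. n16.mk = 13  [e.mk + 8]
38. n11.fin = false  [not C.val]
39. n10.tag = -6  [-6]
40. n10.sig = false  [E.fin and A.val]
41. n0.env = true  [true]
42. n0.off = 1  [S₁.off + A.tag - 12]
43. n0.mk = "pv"  ["pv"]
44. n0.live = true  [S₁.env == false]

1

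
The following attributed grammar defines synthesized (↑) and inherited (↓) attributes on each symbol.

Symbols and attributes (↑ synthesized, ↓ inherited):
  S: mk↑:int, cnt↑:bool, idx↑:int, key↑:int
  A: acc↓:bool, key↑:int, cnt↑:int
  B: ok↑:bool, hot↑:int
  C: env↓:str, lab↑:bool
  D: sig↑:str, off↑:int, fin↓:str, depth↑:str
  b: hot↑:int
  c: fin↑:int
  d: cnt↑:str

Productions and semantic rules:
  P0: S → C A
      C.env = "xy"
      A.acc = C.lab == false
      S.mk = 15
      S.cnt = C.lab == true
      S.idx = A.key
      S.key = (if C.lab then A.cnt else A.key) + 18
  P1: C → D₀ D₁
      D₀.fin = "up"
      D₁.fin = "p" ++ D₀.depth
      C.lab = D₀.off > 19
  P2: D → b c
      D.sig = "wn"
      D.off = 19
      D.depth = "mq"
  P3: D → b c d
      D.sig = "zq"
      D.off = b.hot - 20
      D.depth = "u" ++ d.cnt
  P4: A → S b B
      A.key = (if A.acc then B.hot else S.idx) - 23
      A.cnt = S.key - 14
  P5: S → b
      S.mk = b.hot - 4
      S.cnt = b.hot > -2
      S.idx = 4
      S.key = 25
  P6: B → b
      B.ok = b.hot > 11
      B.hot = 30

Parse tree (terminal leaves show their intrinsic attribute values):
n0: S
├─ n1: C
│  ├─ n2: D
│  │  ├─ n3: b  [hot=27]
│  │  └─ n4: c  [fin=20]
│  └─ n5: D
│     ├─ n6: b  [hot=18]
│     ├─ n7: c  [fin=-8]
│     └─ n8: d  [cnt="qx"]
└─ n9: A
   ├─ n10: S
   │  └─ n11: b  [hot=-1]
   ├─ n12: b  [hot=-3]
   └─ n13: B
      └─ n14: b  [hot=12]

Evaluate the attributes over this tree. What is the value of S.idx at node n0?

1. n1.env = "xy"  ["xy"]
2. n2.fin = "up"  ["up"]
3. n3.hot = 27  [terminal]
4. n4.fin = 20  [terminal]
5. n2.sig = "wn"  ["wn"]
6. n2.off = 19  [19]
7. n2.depth = "mq"  ["mq"]
8. n5.fin = "pmq"  ["p" ++ D₀.depth]
9. n6.hot = 18  [terminal]
10. n7.fin = -8  [terminal]
11. n8.cnt = "qx"  [terminal]
12. n5.sig = "zq"  ["zq"]
13. n5.off = -2  [b.hot - 20]
14. n5.depth = "uqx"  ["u" ++ d.cnt]
15. n1.lab = false  [D₀.off > 19]
16. n9.acc = true  [C.lab == false]
17. n11.hot = -1  [terminal]
18. n10.mk = -5  [b.hot - 4]
19. n10.cnt = true  [b.hot > -2]
20. n10.idx = 4  [4]
21. n10.key = 25  [25]
22. n12.hot = -3  [terminal]
23. n14.hot = 12  [terminal]
24. n13.ok = true  [b.hot > 11]
25. n13.hot = 30  [30]
26. n9.key = 7  [(if A.acc then B.hot else S.idx) - 23]
27. n9.cnt = 11  [S.key - 14]
28. n0.mk = 15  [15]
29. n0.cnt = false  [C.lab == true]
30. n0.idx = 7  [A.key]
31. n0.key = 25  [(if C.lab then A.cnt else A.key) + 18]

7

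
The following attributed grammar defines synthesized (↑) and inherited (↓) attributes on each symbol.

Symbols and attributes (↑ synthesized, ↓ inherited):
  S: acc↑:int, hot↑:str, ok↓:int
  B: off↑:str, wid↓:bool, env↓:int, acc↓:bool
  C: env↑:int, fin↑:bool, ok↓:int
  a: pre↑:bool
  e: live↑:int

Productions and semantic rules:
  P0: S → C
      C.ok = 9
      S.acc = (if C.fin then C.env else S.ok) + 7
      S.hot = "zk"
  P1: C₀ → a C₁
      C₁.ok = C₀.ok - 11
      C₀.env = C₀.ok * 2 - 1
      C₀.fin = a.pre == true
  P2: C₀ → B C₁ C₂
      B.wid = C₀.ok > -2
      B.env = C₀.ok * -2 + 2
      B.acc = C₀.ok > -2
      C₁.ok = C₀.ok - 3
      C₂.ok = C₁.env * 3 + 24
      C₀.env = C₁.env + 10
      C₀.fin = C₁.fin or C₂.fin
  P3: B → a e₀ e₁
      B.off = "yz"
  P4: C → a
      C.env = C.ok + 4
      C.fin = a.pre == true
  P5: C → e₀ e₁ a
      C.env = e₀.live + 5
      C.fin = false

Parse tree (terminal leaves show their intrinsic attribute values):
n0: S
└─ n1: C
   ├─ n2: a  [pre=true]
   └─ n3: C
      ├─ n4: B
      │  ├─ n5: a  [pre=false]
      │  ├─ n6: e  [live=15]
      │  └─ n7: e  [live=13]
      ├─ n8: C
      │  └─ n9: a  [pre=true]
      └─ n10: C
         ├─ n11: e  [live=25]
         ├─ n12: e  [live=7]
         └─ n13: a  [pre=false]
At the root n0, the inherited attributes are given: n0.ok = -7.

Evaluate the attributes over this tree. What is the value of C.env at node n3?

9

1. n0.ok = -7  [given at root]
2. n1.ok = 9  [9]
3. n2.pre = true  [terminal]
4. n3.ok = -2  [C₀.ok - 11]
5. n4.wid = false  [C₀.ok > -2]
6. n4.env = 6  [C₀.ok * -2 + 2]
7. n4.acc = false  [C₀.ok > -2]
8. n5.pre = false  [terminal]
9. n6.live = 15  [terminal]
10. n7.live = 13  [terminal]
11. n4.off = "yz"  ["yz"]
12. n8.ok = -5  [C₀.ok - 3]
13. n9.pre = true  [terminal]
14. n8.env = -1  [C.ok + 4]
15. n8.fin = true  [a.pre == true]
16. n10.ok = 21  [C₁.env * 3 + 24]
17. n11.live = 25  [terminal]
18. n12.live = 7  [terminal]
19. n13.pre = false  [terminal]
20. n10.env = 30  [e₀.live + 5]
21. n10.fin = false  [false]
22. n3.env = 9  [C₁.env + 10]
23. n3.fin = true  [C₁.fin or C₂.fin]
24. n1.env = 17  [C₀.ok * 2 - 1]
25. n1.fin = true  [a.pre == true]
26. n0.acc = 24  [(if C.fin then C.env else S.ok) + 7]
27. n0.hot = "zk"  ["zk"]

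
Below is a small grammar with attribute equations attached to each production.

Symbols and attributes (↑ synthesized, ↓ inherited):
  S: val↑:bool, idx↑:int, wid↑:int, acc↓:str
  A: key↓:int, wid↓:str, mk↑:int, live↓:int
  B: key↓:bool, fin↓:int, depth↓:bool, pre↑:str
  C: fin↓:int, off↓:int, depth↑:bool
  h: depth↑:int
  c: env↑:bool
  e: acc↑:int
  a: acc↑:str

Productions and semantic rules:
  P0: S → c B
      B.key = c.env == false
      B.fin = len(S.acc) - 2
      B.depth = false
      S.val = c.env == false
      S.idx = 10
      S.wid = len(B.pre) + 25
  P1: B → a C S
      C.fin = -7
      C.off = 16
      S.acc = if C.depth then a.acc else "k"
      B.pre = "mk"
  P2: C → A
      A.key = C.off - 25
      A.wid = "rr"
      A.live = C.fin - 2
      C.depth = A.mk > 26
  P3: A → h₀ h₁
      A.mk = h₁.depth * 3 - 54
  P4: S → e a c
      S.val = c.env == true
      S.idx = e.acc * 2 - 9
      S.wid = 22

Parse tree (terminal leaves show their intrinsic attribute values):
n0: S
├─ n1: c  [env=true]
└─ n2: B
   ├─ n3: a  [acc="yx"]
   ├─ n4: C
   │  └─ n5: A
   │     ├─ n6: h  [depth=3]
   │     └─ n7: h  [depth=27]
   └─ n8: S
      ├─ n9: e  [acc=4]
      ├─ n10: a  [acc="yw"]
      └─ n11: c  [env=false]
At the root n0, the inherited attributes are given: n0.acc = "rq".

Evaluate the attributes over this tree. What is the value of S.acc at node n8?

"yx"

1. n0.acc = "rq"  [given at root]
2. n1.env = true  [terminal]
3. n2.key = false  [c.env == false]
4. n2.fin = 0  [len(S.acc) - 2]
5. n2.depth = false  [false]
6. n3.acc = "yx"  [terminal]
7. n4.fin = -7  [-7]
8. n4.off = 16  [16]
9. n5.key = -9  [C.off - 25]
10. n5.wid = "rr"  ["rr"]
11. n5.live = -9  [C.fin - 2]
12. n6.depth = 3  [terminal]
13. n7.depth = 27  [terminal]
14. n5.mk = 27  [h₁.depth * 3 - 54]
15. n4.depth = true  [A.mk > 26]
16. n8.acc = "yx"  [if C.depth then a.acc else "k"]
17. n9.acc = 4  [terminal]
18. n10.acc = "yw"  [terminal]
19. n11.env = false  [terminal]
20. n8.val = false  [c.env == true]
21. n8.idx = -1  [e.acc * 2 - 9]
22. n8.wid = 22  [22]
23. n2.pre = "mk"  ["mk"]
24. n0.val = false  [c.env == false]
25. n0.idx = 10  [10]
26. n0.wid = 27  [len(B.pre) + 25]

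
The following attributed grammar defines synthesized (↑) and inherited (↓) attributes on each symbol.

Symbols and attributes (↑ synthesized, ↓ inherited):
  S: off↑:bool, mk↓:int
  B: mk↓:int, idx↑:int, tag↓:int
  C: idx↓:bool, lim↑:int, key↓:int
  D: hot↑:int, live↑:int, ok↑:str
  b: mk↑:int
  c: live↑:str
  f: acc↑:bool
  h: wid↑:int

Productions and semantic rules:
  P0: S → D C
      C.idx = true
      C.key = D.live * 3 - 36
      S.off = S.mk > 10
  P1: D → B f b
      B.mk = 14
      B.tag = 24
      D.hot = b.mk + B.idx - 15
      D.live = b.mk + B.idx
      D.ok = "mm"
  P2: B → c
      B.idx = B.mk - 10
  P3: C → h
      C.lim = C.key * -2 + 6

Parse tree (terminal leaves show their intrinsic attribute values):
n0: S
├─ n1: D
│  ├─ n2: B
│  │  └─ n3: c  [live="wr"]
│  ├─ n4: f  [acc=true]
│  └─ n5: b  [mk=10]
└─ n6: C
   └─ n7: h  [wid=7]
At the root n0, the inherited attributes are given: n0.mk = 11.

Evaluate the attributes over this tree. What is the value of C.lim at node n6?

1. n0.mk = 11  [given at root]
2. n2.mk = 14  [14]
3. n2.tag = 24  [24]
4. n3.live = "wr"  [terminal]
5. n2.idx = 4  [B.mk - 10]
6. n4.acc = true  [terminal]
7. n5.mk = 10  [terminal]
8. n1.hot = -1  [b.mk + B.idx - 15]
9. n1.live = 14  [b.mk + B.idx]
10. n1.ok = "mm"  ["mm"]
11. n6.idx = true  [true]
12. n6.key = 6  [D.live * 3 - 36]
13. n7.wid = 7  [terminal]
14. n6.lim = -6  [C.key * -2 + 6]
15. n0.off = true  [S.mk > 10]

-6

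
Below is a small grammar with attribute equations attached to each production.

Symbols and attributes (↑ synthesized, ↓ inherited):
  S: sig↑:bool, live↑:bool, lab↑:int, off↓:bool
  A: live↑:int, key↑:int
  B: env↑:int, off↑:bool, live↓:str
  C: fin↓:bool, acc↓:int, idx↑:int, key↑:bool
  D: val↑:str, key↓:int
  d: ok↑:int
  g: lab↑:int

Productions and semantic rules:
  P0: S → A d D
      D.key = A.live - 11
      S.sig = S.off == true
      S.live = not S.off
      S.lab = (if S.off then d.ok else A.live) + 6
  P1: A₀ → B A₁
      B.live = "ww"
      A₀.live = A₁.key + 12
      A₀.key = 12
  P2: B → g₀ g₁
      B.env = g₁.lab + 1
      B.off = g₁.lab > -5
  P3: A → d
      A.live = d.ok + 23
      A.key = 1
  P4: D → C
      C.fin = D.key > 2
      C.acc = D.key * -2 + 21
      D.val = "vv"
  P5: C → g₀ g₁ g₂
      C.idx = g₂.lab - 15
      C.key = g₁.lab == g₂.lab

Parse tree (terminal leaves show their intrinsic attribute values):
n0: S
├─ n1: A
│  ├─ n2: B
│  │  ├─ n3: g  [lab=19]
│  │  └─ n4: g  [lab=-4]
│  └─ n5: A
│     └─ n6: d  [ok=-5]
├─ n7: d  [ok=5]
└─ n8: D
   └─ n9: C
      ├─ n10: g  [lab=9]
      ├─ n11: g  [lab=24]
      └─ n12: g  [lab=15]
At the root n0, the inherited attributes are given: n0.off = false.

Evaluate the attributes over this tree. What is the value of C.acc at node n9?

17

1. n0.off = false  [given at root]
2. n2.live = "ww"  ["ww"]
3. n3.lab = 19  [terminal]
4. n4.lab = -4  [terminal]
5. n2.env = -3  [g₁.lab + 1]
6. n2.off = true  [g₁.lab > -5]
7. n6.ok = -5  [terminal]
8. n5.live = 18  [d.ok + 23]
9. n5.key = 1  [1]
10. n1.live = 13  [A₁.key + 12]
11. n1.key = 12  [12]
12. n7.ok = 5  [terminal]
13. n8.key = 2  [A.live - 11]
14. n9.fin = false  [D.key > 2]
15. n9.acc = 17  [D.key * -2 + 21]
16. n10.lab = 9  [terminal]
17. n11.lab = 24  [terminal]
18. n12.lab = 15  [terminal]
19. n9.idx = 0  [g₂.lab - 15]
20. n9.key = false  [g₁.lab == g₂.lab]
21. n8.val = "vv"  ["vv"]
22. n0.sig = false  [S.off == true]
23. n0.live = true  [not S.off]
24. n0.lab = 19  [(if S.off then d.ok else A.live) + 6]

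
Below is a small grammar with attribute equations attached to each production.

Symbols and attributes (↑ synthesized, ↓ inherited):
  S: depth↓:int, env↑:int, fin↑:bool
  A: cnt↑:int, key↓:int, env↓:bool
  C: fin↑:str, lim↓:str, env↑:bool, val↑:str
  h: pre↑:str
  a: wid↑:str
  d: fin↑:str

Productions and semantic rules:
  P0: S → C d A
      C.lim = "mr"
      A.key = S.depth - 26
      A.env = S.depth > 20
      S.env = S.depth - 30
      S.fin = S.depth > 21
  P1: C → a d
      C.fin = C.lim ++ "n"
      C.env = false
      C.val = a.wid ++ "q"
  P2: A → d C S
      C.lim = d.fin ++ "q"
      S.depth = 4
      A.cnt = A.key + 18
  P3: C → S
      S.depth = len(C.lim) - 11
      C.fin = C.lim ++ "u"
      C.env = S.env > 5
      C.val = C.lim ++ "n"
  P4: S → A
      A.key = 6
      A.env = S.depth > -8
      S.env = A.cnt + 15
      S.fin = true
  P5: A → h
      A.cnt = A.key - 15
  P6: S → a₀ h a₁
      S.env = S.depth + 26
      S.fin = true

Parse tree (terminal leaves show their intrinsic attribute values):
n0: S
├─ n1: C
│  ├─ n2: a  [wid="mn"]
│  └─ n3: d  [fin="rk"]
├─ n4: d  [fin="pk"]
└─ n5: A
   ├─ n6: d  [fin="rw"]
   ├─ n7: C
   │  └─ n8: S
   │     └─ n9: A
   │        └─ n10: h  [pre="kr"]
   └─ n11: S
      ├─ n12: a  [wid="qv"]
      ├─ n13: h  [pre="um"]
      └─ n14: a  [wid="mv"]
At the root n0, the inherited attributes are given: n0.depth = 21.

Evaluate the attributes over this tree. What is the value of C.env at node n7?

true

1. n0.depth = 21  [given at root]
2. n1.lim = "mr"  ["mr"]
3. n2.wid = "mn"  [terminal]
4. n3.fin = "rk"  [terminal]
5. n1.fin = "mrn"  [C.lim ++ "n"]
6. n1.env = false  [false]
7. n1.val = "mnq"  [a.wid ++ "q"]
8. n4.fin = "pk"  [terminal]
9. n5.key = -5  [S.depth - 26]
10. n5.env = true  [S.depth > 20]
11. n6.fin = "rw"  [terminal]
12. n7.lim = "rwq"  [d.fin ++ "q"]
13. n8.depth = -8  [len(C.lim) - 11]
14. n9.key = 6  [6]
15. n9.env = false  [S.depth > -8]
16. n10.pre = "kr"  [terminal]
17. n9.cnt = -9  [A.key - 15]
18. n8.env = 6  [A.cnt + 15]
19. n8.fin = true  [true]
20. n7.fin = "rwqu"  [C.lim ++ "u"]
21. n7.env = true  [S.env > 5]
22. n7.val = "rwqn"  [C.lim ++ "n"]
23. n11.depth = 4  [4]
24. n12.wid = "qv"  [terminal]
25. n13.pre = "um"  [terminal]
26. n14.wid = "mv"  [terminal]
27. n11.env = 30  [S.depth + 26]
28. n11.fin = true  [true]
29. n5.cnt = 13  [A.key + 18]
30. n0.env = -9  [S.depth - 30]
31. n0.fin = false  [S.depth > 21]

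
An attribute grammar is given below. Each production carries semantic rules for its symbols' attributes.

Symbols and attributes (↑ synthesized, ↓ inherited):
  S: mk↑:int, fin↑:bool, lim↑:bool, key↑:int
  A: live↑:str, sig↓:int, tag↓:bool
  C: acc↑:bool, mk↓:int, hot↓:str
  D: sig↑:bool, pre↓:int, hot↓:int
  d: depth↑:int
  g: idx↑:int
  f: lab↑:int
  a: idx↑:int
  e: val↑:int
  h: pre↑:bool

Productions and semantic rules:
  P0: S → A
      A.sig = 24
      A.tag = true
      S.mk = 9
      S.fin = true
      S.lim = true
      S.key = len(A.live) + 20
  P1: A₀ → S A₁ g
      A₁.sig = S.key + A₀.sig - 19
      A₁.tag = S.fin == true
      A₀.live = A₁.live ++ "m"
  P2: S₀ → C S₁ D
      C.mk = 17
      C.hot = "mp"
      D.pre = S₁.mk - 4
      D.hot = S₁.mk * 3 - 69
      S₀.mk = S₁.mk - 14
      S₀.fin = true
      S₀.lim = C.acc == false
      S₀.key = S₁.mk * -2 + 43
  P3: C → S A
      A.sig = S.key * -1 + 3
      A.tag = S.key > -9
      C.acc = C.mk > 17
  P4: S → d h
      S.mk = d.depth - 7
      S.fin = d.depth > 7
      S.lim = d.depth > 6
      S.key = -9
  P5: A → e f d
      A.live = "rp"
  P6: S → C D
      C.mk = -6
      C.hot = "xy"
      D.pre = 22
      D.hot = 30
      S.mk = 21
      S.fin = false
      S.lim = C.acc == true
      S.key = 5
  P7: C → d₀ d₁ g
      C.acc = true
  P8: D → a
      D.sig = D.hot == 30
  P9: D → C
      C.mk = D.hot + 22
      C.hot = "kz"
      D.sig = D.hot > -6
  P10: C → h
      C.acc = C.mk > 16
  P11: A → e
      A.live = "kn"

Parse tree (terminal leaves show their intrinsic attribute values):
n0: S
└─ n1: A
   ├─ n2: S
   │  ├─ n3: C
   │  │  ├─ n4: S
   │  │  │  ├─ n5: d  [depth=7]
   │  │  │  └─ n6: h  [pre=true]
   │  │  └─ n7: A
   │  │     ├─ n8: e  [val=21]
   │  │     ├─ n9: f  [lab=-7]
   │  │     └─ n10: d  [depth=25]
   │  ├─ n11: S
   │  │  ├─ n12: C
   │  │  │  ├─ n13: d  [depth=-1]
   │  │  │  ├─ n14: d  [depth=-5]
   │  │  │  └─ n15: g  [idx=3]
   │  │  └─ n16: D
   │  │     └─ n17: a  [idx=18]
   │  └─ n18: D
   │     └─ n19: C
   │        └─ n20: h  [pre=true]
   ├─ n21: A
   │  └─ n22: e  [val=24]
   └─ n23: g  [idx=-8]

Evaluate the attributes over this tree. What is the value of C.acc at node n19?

1. n1.sig = 24  [24]
2. n1.tag = true  [true]
3. n3.mk = 17  [17]
4. n3.hot = "mp"  ["mp"]
5. n5.depth = 7  [terminal]
6. n6.pre = true  [terminal]
7. n4.mk = 0  [d.depth - 7]
8. n4.fin = false  [d.depth > 7]
9. n4.lim = true  [d.depth > 6]
10. n4.key = -9  [-9]
11. n7.sig = 12  [S.key * -1 + 3]
12. n7.tag = false  [S.key > -9]
13. n8.val = 21  [terminal]
14. n9.lab = -7  [terminal]
15. n10.depth = 25  [terminal]
16. n7.live = "rp"  ["rp"]
17. n3.acc = false  [C.mk > 17]
18. n12.mk = -6  [-6]
19. n12.hot = "xy"  ["xy"]
20. n13.depth = -1  [terminal]
21. n14.depth = -5  [terminal]
22. n15.idx = 3  [terminal]
23. n12.acc = true  [true]
24. n16.pre = 22  [22]
25. n16.hot = 30  [30]
26. n17.idx = 18  [terminal]
27. n16.sig = true  [D.hot == 30]
28. n11.mk = 21  [21]
29. n11.fin = false  [false]
30. n11.lim = true  [C.acc == true]
31. n11.key = 5  [5]
32. n18.pre = 17  [S₁.mk - 4]
33. n18.hot = -6  [S₁.mk * 3 - 69]
34. n19.mk = 16  [D.hot + 22]
35. n19.hot = "kz"  ["kz"]
36. n20.pre = true  [terminal]
37. n19.acc = false  [C.mk > 16]
38. n18.sig = false  [D.hot > -6]
39. n2.mk = 7  [S₁.mk - 14]
40. n2.fin = true  [true]
41. n2.lim = true  [C.acc == false]
42. n2.key = 1  [S₁.mk * -2 + 43]
43. n21.sig = 6  [S.key + A₀.sig - 19]
44. n21.tag = true  [S.fin == true]
45. n22.val = 24  [terminal]
46. n21.live = "kn"  ["kn"]
47. n23.idx = -8  [terminal]
48. n1.live = "knm"  [A₁.live ++ "m"]
49. n0.mk = 9  [9]
50. n0.fin = true  [true]
51. n0.lim = true  [true]
52. n0.key = 23  [len(A.live) + 20]

false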